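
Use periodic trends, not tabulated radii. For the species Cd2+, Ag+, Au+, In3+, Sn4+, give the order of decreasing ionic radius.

Tabulating Z and e⁻: Sn4+ (Z=50, 46 e⁻), In3+ (Z=49, 46 e⁻), Cd2+ (Z=48, 46 e⁻), Ag+ (Z=47, 46 e⁻), Au+ (Z=79, 78 e⁻). Sn4+ < In3+ (both 46 e⁻, Z=50>49); In3+ < Cd2+ (isoelectronic, higher Z=49 is smaller); Cd2+ < Ag+ (both 46 e⁻, Z=48>47); Ag+ < Au+ (same group, period 5 vs 6).

Au+ > Ag+ > Cd2+ > In3+ > Sn4+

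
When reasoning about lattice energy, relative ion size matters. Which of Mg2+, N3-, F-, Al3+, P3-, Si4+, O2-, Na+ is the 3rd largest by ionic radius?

O2-

Electron counts and nuclear charges: Si4+: 10 e⁻, Z=14, Al3+: 10 e⁻, Z=13, Mg2+: 10 e⁻, Z=12, Na+: 10 e⁻, Z=11, F-: 10 e⁻, Z=9, O2-: 10 e⁻, Z=8, N3-: 10 e⁻, Z=7, P3-: 18 e⁻, Z=15. Si4+ < Al3+ (both 10 e⁻, Z=14>13); Al3+ < Mg2+ (isoelectronic, higher Z=13 is smaller); Mg2+ < Na+ (isoelectronic, higher Z=12 is smaller); Na+ < F- (isoelectronic, higher Z=11 is smaller); F- < O2- (isoelectronic, higher Z=9 is smaller); O2- < N3- (both 10 e⁻, Z=8>7); N3- < P3- (same group, period 2 vs 3).
So the order is Si4+ < Al3+ < Mg2+ < Na+ < F- < O2- < N3- < P3-; the 3rd-largest ion is O2-.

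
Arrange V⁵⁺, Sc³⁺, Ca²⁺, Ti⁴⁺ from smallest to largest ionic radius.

V⁵⁺ < Ti⁴⁺ < Sc³⁺ < Ca²⁺

All of these have 18 electrons (isoelectronic). With the same electron cloud, the ion with the most protons pulls it in tightest. Nuclear charges: V⁵⁺ (Z=23), Ti⁴⁺ (Z=22), Sc³⁺ (Z=21), Ca²⁺ (Z=20). Highest Z is smallest.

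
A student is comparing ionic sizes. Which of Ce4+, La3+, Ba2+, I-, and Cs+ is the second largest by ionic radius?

Cs+

Isoelectronic series (54 e⁻ each). Size is set by nuclear charge: more protons means a smaller ion. Ce4+ (Z=58), La3+ (Z=57), Ba2+ (Z=56), Cs+ (Z=55), I- (Z=53).
Ordering: Ce4+ < La3+ < Ba2+ < Cs+ < I-. The second largest is Cs+.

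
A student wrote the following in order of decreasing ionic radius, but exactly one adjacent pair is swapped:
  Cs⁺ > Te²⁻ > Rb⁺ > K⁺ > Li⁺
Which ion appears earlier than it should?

Cs⁺

Scanning neighbour by neighbour, only Cs⁺/Te²⁻ violates a trend: they are isoelectronic (54 e⁻) and Cs has more protons than Te (55 vs 52), making Cs⁺ smaller. That makes Cs⁺ the one sitting a position early relative to where it belongs.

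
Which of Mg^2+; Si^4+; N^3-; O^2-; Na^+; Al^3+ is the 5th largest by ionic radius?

All of these have 10 electrons (isoelectronic). With the same electron cloud, the ion with the most protons pulls it in tightest. Nuclear charges: Si^4+ (Z=14), Al^3+ (Z=13), Mg^2+ (Z=12), Na^+ (Z=11), O^2- (Z=8), N^3- (Z=7). Highest Z is smallest.
Ordering: Si^4+ < Al^3+ < Mg^2+ < Na^+ < O^2- < N^3-. The 5th largest is Al^3+.

Al^3+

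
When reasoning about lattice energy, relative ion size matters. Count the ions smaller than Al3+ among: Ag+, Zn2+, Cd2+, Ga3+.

0

First list Z and electron count for each: Al3+: 10 e⁻, Z=13, Ga3+: 28 e⁻, Z=31, Zn2+: 28 e⁻, Z=30, Cd2+: 46 e⁻, Z=48, Ag+: 46 e⁻, Z=47. Al3+ < Ga3+ (same group, period 3 vs 4); Ga3+ < Zn2+ (isoelectronic, higher Z=31 is smaller); Zn2+ < Cd2+ (same group, period 4 vs 5); Cd2+ < Ag+ (isoelectronic, higher Z=48 is smaller).
Overall: Al3+ < Ga3+ < Zn2+ < Cd2+ < Ag+. Al3+ has 0 below it and 4 above. So 0 are smaller.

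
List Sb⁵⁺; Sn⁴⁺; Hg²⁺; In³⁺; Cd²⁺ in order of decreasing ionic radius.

Hg²⁺ > Cd²⁺ > In³⁺ > Sn⁴⁺ > Sb⁵⁺

Sb⁵⁺: 46 e⁻, Z=51, Sn⁴⁺: 46 e⁻, Z=50, In³⁺: 46 e⁻, Z=49, Cd²⁺: 46 e⁻, Z=48, Hg²⁺: 78 e⁻, Z=80. Sb⁵⁺ < Sn⁴⁺ (both 46 e⁻, Z=51>50); Sn⁴⁺ < In³⁺ (isoelectronic, higher Z=50 is smaller); In³⁺ < Cd²⁺ (isoelectronic, higher Z=49 is smaller); Cd²⁺ < Hg²⁺ (same group, period 5 vs 6).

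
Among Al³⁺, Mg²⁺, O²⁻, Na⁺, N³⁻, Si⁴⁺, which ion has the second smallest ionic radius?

Al³⁺

Each ion has 10 electrons. The ranking follows nuclear charge in reverse — greater Z gives a smaller radius. Si⁴⁺ (Z=14), Al³⁺ (Z=13), Mg²⁺ (Z=12), Na⁺ (Z=11), O²⁻ (Z=8), N³⁻ (Z=7).
Full ascending order: Si⁴⁺ < Al³⁺ < Mg²⁺ < Na⁺ < O²⁻ < N³⁻. Counting from the smallest, position 2 is Al³⁺.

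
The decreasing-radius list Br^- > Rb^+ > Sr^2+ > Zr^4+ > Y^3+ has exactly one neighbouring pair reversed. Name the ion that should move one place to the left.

Y^3+

Compare adjacent ions: Zr^4+ and Y^3+ share 36 electrons; the higher nuclear charge on Zr (Z=40) contracts it more, so Zr^4+ < Y^3+ — yet in this decreasing list Zr^4+ sits before Y^3+. Nothing else is reversed, so Y^3+ should move one place to the left.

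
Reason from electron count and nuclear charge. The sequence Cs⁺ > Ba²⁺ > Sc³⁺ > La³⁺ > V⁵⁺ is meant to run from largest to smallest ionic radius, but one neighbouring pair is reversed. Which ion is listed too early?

Sc³⁺

Check each adjacent pair. Sc³⁺ and La³⁺ are reversed: Sc³⁺ and La³⁺ are in one column with the same charge; the lighter period-4 ion has 2 fewer shells and is smaller. No other neighbouring pair contradicts the periodic trends, so Sc³⁺ is the ion listed too early.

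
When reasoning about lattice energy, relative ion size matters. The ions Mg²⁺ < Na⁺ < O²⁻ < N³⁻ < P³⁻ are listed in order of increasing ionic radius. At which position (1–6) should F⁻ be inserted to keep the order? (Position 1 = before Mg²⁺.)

First list Z and electron count for each: Mg²⁺: 10 e⁻, Z=12, Na⁺: 10 e⁻, Z=11, F⁻: 10 e⁻, Z=9, O²⁻: 10 e⁻, Z=8, N³⁻: 10 e⁻, Z=7, P³⁻: 18 e⁻, Z=15. Mg²⁺ < Na⁺ (both 10 e⁻, Z=12>11); Na⁺ < F⁻ (both 10 e⁻, Z=11>9); F⁻ < O²⁻ (both 10 e⁻, Z=9>8); O²⁻ < N³⁻ (both 10 e⁻, Z=8>7); N³⁻ < P³⁻ (same group, 1 shell fewer).
With F⁻ included the full order is Mg²⁺ < Na⁺ < F⁻ < O²⁻ < N³⁻ < P³⁻, so it takes position 3.

3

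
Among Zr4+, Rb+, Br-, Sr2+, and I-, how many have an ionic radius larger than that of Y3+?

4

Tabulating Z and e⁻: Zr4+ (Z=40, 36 e⁻), Y3+ (Z=39, 36 e⁻), Sr2+ (Z=38, 36 e⁻), Rb+ (Z=37, 36 e⁻), Br- (Z=35, 36 e⁻), I- (Z=53, 54 e⁻). Zr4+ < Y3+ (isoelectronic, higher Z=40 is smaller); Y3+ < Sr2+ (both 36 e⁻, Z=39>38); Sr2+ < Rb+ (both 36 e⁻, Z=38>37); Rb+ < Br- (both 36 e⁻, Z=37>35); Br- < I- (same group, 1 shell fewer).
Overall: Zr4+ < Y3+ < Sr2+ < Rb+ < Br- < I-. Y3+ has 1 below it and 4 above. That's 4.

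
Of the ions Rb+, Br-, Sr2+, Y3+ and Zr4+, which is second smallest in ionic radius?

Y3+

Isoelectronic series (36 e⁻ each). Size is set by nuclear charge: more protons means a smaller ion. Zr4+ (Z=40), Y3+ (Z=39), Sr2+ (Z=38), Rb+ (Z=37), Br- (Z=35).
That gives Zr4+ < Y3+ < Sr2+ < Rb+ < Br-. From the smallest end, number 2 is Y3+.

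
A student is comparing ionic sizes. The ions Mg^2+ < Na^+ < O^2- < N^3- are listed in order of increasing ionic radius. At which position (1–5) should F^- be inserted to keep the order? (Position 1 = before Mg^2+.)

3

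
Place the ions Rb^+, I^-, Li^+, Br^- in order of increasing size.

Li^+ < Rb^+ < Br^- < I^-

Li^+ (Z=3, 2 e⁻), Rb^+ (Z=37, 36 e⁻), Br^- (Z=35, 36 e⁻), I^- (Z=53, 54 e⁻). Li^+ < Rb^+ (same group, 3 shells fewer); Rb^+ < Br^- (isoelectronic, higher Z=37 is smaller); Br^- < I^- (same group, period 4 vs 5).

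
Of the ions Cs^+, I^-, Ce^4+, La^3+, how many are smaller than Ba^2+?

Each ion has 54 electrons. The ranking follows nuclear charge in reverse — greater Z gives a smaller radius. Ce^4+ (Z=58), La^3+ (Z=57), Ba^2+ (Z=56), Cs^+ (Z=55), I^- (Z=53).
Overall: Ce^4+ < La^3+ < Ba^2+ < Cs^+ < I^-. Ba^2+ has 2 below it and 2 above. Count: 2.

2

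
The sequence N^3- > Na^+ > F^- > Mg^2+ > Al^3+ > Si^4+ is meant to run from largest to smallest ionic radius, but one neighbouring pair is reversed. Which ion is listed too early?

Na^+

Compare adjacent ions: both have 10 electrons but Z(Na)=11 > Z(F)=9, so Na^+ should be the smaller of the two — yet in this decreasing list Na^+ sits before F^-. Nothing else is reversed, so Na^+ should move one place to the right.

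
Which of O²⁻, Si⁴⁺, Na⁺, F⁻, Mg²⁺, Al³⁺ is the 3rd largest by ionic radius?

These species are isoelectronic with 10 electrons. The only difference is the number of protons: Si⁴⁺ (Z=14), Al³⁺ (Z=13), Mg²⁺ (Z=12), Na⁺ (Z=11), F⁻ (Z=9), O²⁻ (Z=8). The strongest nuclear pull (Si⁴⁺) gives the smallest ion.
That gives Si⁴⁺ < Al³⁺ < Mg²⁺ < Na⁺ < F⁻ < O²⁻. From the largest end, number 3 is Na⁺.

Na⁺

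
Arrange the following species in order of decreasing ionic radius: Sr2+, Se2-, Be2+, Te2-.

Work out protons and electrons: Be2+ (Z=4, 2 e⁻), Sr2+ (Z=38, 36 e⁻), Se2- (Z=34, 36 e⁻), Te2- (Z=52, 54 e⁻). Be2+ < Sr2+ (same group, 3 shells fewer); Sr2+ < Se2- (both 36 e⁻, Z=38>34); Se2- < Te2- (same group, 1 shell fewer).

Te2- > Se2- > Sr2+ > Be2+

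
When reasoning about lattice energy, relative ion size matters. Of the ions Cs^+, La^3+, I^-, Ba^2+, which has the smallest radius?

All of these have 54 electrons (isoelectronic). With the same electron cloud, the ion with the most protons pulls it in tightest. Nuclear charges: La^3+ (Z=57), Ba^2+ (Z=56), Cs^+ (Z=55), I^- (Z=53). Highest Z is smallest.

La^3+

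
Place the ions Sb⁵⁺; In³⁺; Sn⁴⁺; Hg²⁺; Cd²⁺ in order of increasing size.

Work out protons and electrons: Sb⁵⁺ has 46 e⁻ (Z=51), Sn⁴⁺ has 46 e⁻ (Z=50), In³⁺ has 46 e⁻ (Z=49), Cd²⁺ has 46 e⁻ (Z=48), Hg²⁺ has 78 e⁻ (Z=80). Sb⁵⁺ < Sn⁴⁺ (both 46 e⁻, Z=51>50); Sn⁴⁺ < In³⁺ (both 46 e⁻, Z=50>49); In³⁺ < Cd²⁺ (isoelectronic, higher Z=49 is smaller); Cd²⁺ < Hg²⁺ (same group, period 5 vs 6).

Sb⁵⁺ < Sn⁴⁺ < In³⁺ < Cd²⁺ < Hg²⁺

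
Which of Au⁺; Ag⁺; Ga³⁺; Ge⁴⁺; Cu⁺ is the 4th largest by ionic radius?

Tabulating Z and e⁻: Ge⁴⁺ (Z=32, 28 e⁻), Ga³⁺ (Z=31, 28 e⁻), Cu⁺ (Z=29, 28 e⁻), Ag⁺ (Z=47, 46 e⁻), Au⁺ (Z=79, 78 e⁻). Ge⁴⁺ < Ga³⁺ (isoelectronic, higher Z=32 is smaller); Ga³⁺ < Cu⁺ (both 28 e⁻, Z=31>29); Cu⁺ < Ag⁺ (same group, period 4 vs 5); Ag⁺ < Au⁺ (same group, 1 shell fewer).
That gives Ge⁴⁺ < Ga³⁺ < Cu⁺ < Ag⁺ < Au⁺. From the largest end, number 4 is Ga³⁺.

Ga³⁺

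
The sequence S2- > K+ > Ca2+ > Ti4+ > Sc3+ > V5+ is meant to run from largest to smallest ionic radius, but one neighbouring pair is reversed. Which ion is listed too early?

Ti4+

The pair Ti4+, Sc3+ is the wrong way round — they are isoelectronic (18 e⁻) and Ti has more protons than Sc (22 vs 21), making Ti4+ smaller. All other adjacent pairs agree with periodic trends, so Ti4+ is the misplaced ion.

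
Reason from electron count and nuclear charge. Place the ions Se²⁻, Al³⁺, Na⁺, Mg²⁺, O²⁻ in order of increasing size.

Al³⁺ < Mg²⁺ < Na⁺ < O²⁻ < Se²⁻

Electron counts and nuclear charges: Al³⁺ has 10 e⁻ (Z=13), Mg²⁺ has 10 e⁻ (Z=12), Na⁺ has 10 e⁻ (Z=11), O²⁻ has 10 e⁻ (Z=8), Se²⁻ has 36 e⁻ (Z=34). Al³⁺ < Mg²⁺ (both 10 e⁻, Z=13>12); Mg²⁺ < Na⁺ (both 10 e⁻, Z=12>11); Na⁺ < O²⁻ (isoelectronic, higher Z=11 is smaller); O²⁻ < Se²⁻ (same group, 2 shells fewer).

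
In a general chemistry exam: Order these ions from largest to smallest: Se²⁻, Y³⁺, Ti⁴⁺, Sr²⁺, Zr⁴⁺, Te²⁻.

First list Z and electron count for each: Ti⁴⁺ has 18 e⁻ (Z=22), Zr⁴⁺ has 36 e⁻ (Z=40), Y³⁺ has 36 e⁻ (Z=39), Sr²⁺ has 36 e⁻ (Z=38), Se²⁻ has 36 e⁻ (Z=34), Te²⁻ has 54 e⁻ (Z=52). Ti⁴⁺ < Zr⁴⁺ (same group, period 4 vs 5); Zr⁴⁺ < Y³⁺ (both 36 e⁻, Z=40>39); Y³⁺ < Sr²⁺ (both 36 e⁻, Z=39>38); Sr²⁺ < Se²⁻ (both 36 e⁻, Z=38>34); Se²⁻ < Te²⁻ (same group, period 4 vs 5).

Te²⁻ > Se²⁻ > Sr²⁺ > Y³⁺ > Zr⁴⁺ > Ti⁴⁺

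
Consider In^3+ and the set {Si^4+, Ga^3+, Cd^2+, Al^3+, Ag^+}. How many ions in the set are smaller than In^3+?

3

First list Z and electron count for each: Si^4+ (Z=14, 10 e⁻), Al^3+ (Z=13, 10 e⁻), Ga^3+ (Z=31, 28 e⁻), In^3+ (Z=49, 46 e⁻), Cd^2+ (Z=48, 46 e⁻), Ag^+ (Z=47, 46 e⁻). Si^4+ < Al^3+ (isoelectronic, higher Z=14 is smaller); Al^3+ < Ga^3+ (same group, period 3 vs 4); Ga^3+ < In^3+ (same group, period 4 vs 5); In^3+ < Cd^2+ (isoelectronic, higher Z=49 is smaller); Cd^2+ < Ag^+ (isoelectronic, higher Z=48 is smaller).
Ordering all of them (including In^3+) by radius gives Si^4+ < Al^3+ < Ga^3+ < In^3+ < Cd^2+ < Ag^+. So 3 are smaller.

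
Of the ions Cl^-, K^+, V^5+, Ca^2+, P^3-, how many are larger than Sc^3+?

All of these have 18 electrons (isoelectronic). With the same electron cloud, the ion with the most protons pulls it in tightest. Nuclear charges: V^5+ (Z=23), Sc^3+ (Z=21), Ca^2+ (Z=20), K^+ (Z=19), Cl^- (Z=17), P^3- (Z=15). Highest Z is smallest.
Placing each against Sc^3+: smaller — V^5+; larger — Ca^2+, K^+, Cl^-, P^3-. So 4 are larger.

4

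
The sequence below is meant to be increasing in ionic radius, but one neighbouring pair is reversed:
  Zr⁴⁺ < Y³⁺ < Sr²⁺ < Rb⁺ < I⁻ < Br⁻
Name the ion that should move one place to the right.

I⁻

Check each adjacent pair. I⁻ and Br⁻ are reversed: Br⁻ and I⁻ are in one column with the same charge; the lighter period-4 ion has one fewer shell and is smaller. No other neighbouring pair contradicts the periodic trends, so I⁻ is the ion listed too early.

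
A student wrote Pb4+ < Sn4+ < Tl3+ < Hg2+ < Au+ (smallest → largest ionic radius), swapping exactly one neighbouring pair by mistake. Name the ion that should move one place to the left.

Sn4+

Compare adjacent ions: Sn4+ and Pb4+ are in one column with the same charge; the lighter period-5 ion has one fewer shell and is smaller — yet in this increasing list Pb4+ sits before Sn4+. Nothing else is reversed, so Sn4+ should move one place to the left.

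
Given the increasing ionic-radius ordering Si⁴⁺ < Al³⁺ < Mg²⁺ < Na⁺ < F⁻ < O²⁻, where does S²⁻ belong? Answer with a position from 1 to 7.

Work out protons and electrons: Si⁴⁺ has 10 e⁻ (Z=14), Al³⁺ has 10 e⁻ (Z=13), Mg²⁺ has 10 e⁻ (Z=12), Na⁺ has 10 e⁻ (Z=11), F⁻ has 10 e⁻ (Z=9), O²⁻ has 10 e⁻ (Z=8), S²⁻ has 18 e⁻ (Z=16). Si⁴⁺ < Al³⁺ (both 10 e⁻, Z=14>13); Al³⁺ < Mg²⁺ (both 10 e⁻, Z=13>12); Mg²⁺ < Na⁺ (isoelectronic, higher Z=12 is smaller); Na⁺ < F⁻ (both 10 e⁻, Z=11>9); F⁻ < O²⁻ (both 10 e⁻, Z=9>8); O²⁻ < S²⁻ (same group, period 2 vs 3).
With S²⁻ included the full order is Si⁴⁺ < Al³⁺ < Mg²⁺ < Na⁺ < F⁻ < O²⁻ < S²⁻, so it takes position 7.

7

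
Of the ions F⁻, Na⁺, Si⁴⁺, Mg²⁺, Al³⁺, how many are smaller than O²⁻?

5

Isoelectronic series (10 e⁻ each). Size is set by nuclear charge: more protons means a smaller ion. Si⁴⁺ (Z=14), Al³⁺ (Z=13), Mg²⁺ (Z=12), Na⁺ (Z=11), F⁻ (Z=9), O²⁻ (Z=8).
Overall: Si⁴⁺ < Al³⁺ < Mg²⁺ < Na⁺ < F⁻ < O²⁻. O²⁻ has 5 below it and 0 above. Count: 5.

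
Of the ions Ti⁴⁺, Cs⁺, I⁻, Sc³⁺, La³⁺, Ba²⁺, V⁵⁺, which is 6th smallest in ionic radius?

Cs⁺

V⁵⁺ has 18 e⁻ (Z=23), Ti⁴⁺ has 18 e⁻ (Z=22), Sc³⁺ has 18 e⁻ (Z=21), La³⁺ has 54 e⁻ (Z=57), Ba²⁺ has 54 e⁻ (Z=56), Cs⁺ has 54 e⁻ (Z=55), I⁻ has 54 e⁻ (Z=53). V⁵⁺ < Ti⁴⁺ (isoelectronic, higher Z=23 is smaller); Ti⁴⁺ < Sc³⁺ (isoelectronic, higher Z=22 is smaller); Sc³⁺ < La³⁺ (same group, 2 shells fewer); La³⁺ < Ba²⁺ (both 54 e⁻, Z=57>56); Ba²⁺ < Cs⁺ (isoelectronic, higher Z=56 is smaller); Cs⁺ < I⁻ (both 54 e⁻, Z=55>53).
Full ascending order: V⁵⁺ < Ti⁴⁺ < Sc³⁺ < La³⁺ < Ba²⁺ < Cs⁺ < I⁻. Counting from the smallest, position 6 is Cs⁺.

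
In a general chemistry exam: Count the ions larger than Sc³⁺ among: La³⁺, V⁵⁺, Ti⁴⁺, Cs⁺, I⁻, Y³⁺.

4

Electron counts and nuclear charges: V⁵⁺ (Z=23, 18 e⁻), Ti⁴⁺ (Z=22, 18 e⁻), Sc³⁺ (Z=21, 18 e⁻), Y³⁺ (Z=39, 36 e⁻), La³⁺ (Z=57, 54 e⁻), Cs⁺ (Z=55, 54 e⁻), I⁻ (Z=53, 54 e⁻). V⁵⁺ < Ti⁴⁺ (isoelectronic, higher Z=23 is smaller); Ti⁴⁺ < Sc³⁺ (both 18 e⁻, Z=22>21); Sc³⁺ < Y³⁺ (same group, period 4 vs 5); Y³⁺ < La³⁺ (same group, 1 shell fewer); La³⁺ < Cs⁺ (both 54 e⁻, Z=57>55); Cs⁺ < I⁻ (isoelectronic, higher Z=55 is smaller).
Overall: V⁵⁺ < Ti⁴⁺ < Sc³⁺ < Y³⁺ < La³⁺ < Cs⁺ < I⁻. Sc³⁺ has 2 below it and 4 above. So 4 are larger.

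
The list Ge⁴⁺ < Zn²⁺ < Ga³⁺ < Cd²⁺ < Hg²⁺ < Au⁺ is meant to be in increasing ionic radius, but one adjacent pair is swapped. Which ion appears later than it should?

Ga³⁺

Compare adjacent ions: Ga³⁺ and Zn²⁺ share 28 electrons; the higher nuclear charge on Ga (Z=31) contracts it more, so Ga³⁺ < Zn²⁺ — yet in this increasing list Zn²⁺ sits before Ga³⁺. Nothing else is reversed, so Ga³⁺ should move one place to the left.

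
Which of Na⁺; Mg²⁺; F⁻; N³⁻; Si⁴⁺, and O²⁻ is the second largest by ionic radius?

O²⁻

These species are isoelectronic with 10 electrons. The only difference is the number of protons: Si⁴⁺ (Z=14), Mg²⁺ (Z=12), Na⁺ (Z=11), F⁻ (Z=9), O²⁻ (Z=8), N³⁻ (Z=7). The strongest nuclear pull (Si⁴⁺) gives the smallest ion.
That gives Si⁴⁺ < Mg²⁺ < Na⁺ < F⁻ < O²⁻ < N³⁻. From the largest end, number 2 is O²⁻.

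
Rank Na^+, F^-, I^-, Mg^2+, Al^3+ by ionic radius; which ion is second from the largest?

Al^3+ (Z=13, 10 e⁻), Mg^2+ (Z=12, 10 e⁻), Na^+ (Z=11, 10 e⁻), F^- (Z=9, 10 e⁻), I^- (Z=53, 54 e⁻). Al^3+ < Mg^2+ (both 10 e⁻, Z=13>12); Mg^2+ < Na^+ (isoelectronic, higher Z=12 is smaller); Na^+ < F^- (isoelectronic, higher Z=11 is smaller); F^- < I^- (same group, 3 shells fewer).
So the order is Al^3+ < Mg^2+ < Na^+ < F^- < I^-; the 2nd-largest ion is F^-.

F^-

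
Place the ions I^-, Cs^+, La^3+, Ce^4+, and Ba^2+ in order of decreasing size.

I^- > Cs^+ > Ba^2+ > La^3+ > Ce^4+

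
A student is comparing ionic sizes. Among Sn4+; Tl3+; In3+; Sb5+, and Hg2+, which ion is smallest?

Sb5+

Tabulating Z and e⁻: Sb5+ (Z=51, 46 e⁻), Sn4+ (Z=50, 46 e⁻), In3+ (Z=49, 46 e⁻), Tl3+ (Z=81, 78 e⁻), Hg2+ (Z=80, 78 e⁻). Sb5+ < Sn4+ (both 46 e⁻, Z=51>50); Sn4+ < In3+ (isoelectronic, higher Z=50 is smaller); In3+ < Tl3+ (same group, 1 shell fewer); Tl3+ < Hg2+ (isoelectronic, higher Z=81 is smaller).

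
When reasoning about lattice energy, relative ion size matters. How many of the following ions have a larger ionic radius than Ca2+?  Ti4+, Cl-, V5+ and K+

2

Each ion has 18 electrons. The ranking follows nuclear charge in reverse — greater Z gives a smaller radius. V5+ (Z=23), Ti4+ (Z=22), Ca2+ (Z=20), K+ (Z=19), Cl- (Z=17).
Relative to Ca2+, the ions that are larger are K+, Cl-. So 2 are larger.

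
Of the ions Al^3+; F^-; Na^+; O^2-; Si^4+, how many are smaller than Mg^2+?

2

These species are isoelectronic with 10 electrons. The only difference is the number of protons: Si^4+ (Z=14), Al^3+ (Z=13), Mg^2+ (Z=12), Na^+ (Z=11), F^- (Z=9), O^2- (Z=8). The strongest nuclear pull (Si^4+) gives the smallest ion.
Placing each against Mg^2+: smaller — Si^4+, Al^3+; larger — Na^+, F^-, O^2-. Count: 2.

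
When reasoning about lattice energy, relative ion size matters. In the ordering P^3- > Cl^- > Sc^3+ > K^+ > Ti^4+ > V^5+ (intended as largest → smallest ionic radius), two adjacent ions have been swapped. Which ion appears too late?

The pair Sc^3+, K^+ is the wrong way round — Sc^3+ and K^+ share 18 electrons; the higher nuclear charge on Sc (Z=21) contracts it more, so Sc^3+ < K^+. All other adjacent pairs agree with periodic trends, so K^+ is the misplaced ion.

K^+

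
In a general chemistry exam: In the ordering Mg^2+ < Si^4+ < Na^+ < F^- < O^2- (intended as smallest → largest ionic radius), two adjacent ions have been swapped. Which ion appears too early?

Mg^2+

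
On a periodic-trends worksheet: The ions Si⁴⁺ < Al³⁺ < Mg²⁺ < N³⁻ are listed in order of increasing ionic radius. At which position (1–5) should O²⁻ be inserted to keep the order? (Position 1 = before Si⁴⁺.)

These species are isoelectronic with 10 electrons. The only difference is the number of protons: Si⁴⁺ (Z=14), Al³⁺ (Z=13), Mg²⁺ (Z=12), O²⁻ (Z=8), N³⁻ (Z=7). The strongest nuclear pull (Si⁴⁺) gives the smallest ion.
The complete sequence is Si⁴⁺ < Al³⁺ < Mg²⁺ < O²⁻ < N³⁻. O²⁻ sits at position 4.

4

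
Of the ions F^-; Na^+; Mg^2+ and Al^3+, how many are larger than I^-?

Al^3+ (Z=13, 10 e⁻), Mg^2+ (Z=12, 10 e⁻), Na^+ (Z=11, 10 e⁻), F^- (Z=9, 10 e⁻), I^- (Z=53, 54 e⁻). Al^3+ < Mg^2+ (both 10 e⁻, Z=13>12); Mg^2+ < Na^+ (both 10 e⁻, Z=12>11); Na^+ < F^- (both 10 e⁻, Z=11>9); F^- < I^- (same group, 3 shells fewer).
Overall: Al^3+ < Mg^2+ < Na^+ < F^- < I^-. I^- has 4 below it and 0 above. Count: 0.

0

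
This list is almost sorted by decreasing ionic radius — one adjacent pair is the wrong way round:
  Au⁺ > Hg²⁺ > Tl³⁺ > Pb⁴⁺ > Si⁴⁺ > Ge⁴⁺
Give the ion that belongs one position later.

The pair Si⁴⁺, Ge⁴⁺ is the wrong way round — Si⁴⁺ and Ge⁴⁺ are in one column with the same charge; the lighter period-3 ion has one fewer shell and is smaller. All other adjacent pairs agree with periodic trends, so Si⁴⁺ is the misplaced ion.

Si⁴⁺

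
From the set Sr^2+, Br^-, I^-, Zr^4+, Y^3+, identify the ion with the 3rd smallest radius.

Sr^2+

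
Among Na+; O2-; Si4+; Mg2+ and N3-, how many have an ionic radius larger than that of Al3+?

These species are isoelectronic with 10 electrons. The only difference is the number of protons: Si4+ (Z=14), Al3+ (Z=13), Mg2+ (Z=12), Na+ (Z=11), O2- (Z=8), N3- (Z=7). The strongest nuclear pull (Si4+) gives the smallest ion.
Relative to Al3+, the ions that are larger are Mg2+, Na+, O2-, N3-. That's 4.

4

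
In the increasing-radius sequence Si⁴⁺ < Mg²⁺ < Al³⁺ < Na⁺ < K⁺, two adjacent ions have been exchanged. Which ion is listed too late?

The pair Mg²⁺, Al³⁺ is the wrong way round — both have 10 electrons but Z(Al)=13 > Z(Mg)=12, so Al³⁺ should be the smaller of the two. All other adjacent pairs agree with periodic trends, so Al³⁺ is the misplaced ion.

Al³⁺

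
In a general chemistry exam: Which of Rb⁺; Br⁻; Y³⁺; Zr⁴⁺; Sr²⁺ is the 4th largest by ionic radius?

Y³⁺

Isoelectronic series (36 e⁻ each). Size is set by nuclear charge: more protons means a smaller ion. Zr⁴⁺ (Z=40), Y³⁺ (Z=39), Sr²⁺ (Z=38), Rb⁺ (Z=37), Br⁻ (Z=35).
Full ascending order: Zr⁴⁺ < Y³⁺ < Sr²⁺ < Rb⁺ < Br⁻. Counting from the largest, position 4 is Y³⁺.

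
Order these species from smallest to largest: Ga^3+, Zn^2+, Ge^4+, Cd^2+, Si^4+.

Si^4+ < Ge^4+ < Ga^3+ < Zn^2+ < Cd^2+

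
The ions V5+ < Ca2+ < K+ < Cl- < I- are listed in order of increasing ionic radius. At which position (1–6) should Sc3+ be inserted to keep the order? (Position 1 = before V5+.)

2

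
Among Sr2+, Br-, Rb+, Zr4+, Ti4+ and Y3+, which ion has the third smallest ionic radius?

First list Z and electron count for each: Ti4+ has 18 e⁻ (Z=22), Zr4+ has 36 e⁻ (Z=40), Y3+ has 36 e⁻ (Z=39), Sr2+ has 36 e⁻ (Z=38), Rb+ has 36 e⁻ (Z=37), Br- has 36 e⁻ (Z=35). Ti4+ < Zr4+ (same group, 1 shell fewer); Zr4+ < Y3+ (both 36 e⁻, Z=40>39); Y3+ < Sr2+ (both 36 e⁻, Z=39>38); Sr2+ < Rb+ (both 36 e⁻, Z=38>37); Rb+ < Br- (both 36 e⁻, Z=37>35).
That gives Ti4+ < Zr4+ < Y3+ < Sr2+ < Rb+ < Br-. From the smallest end, number 3 is Y3+.

Y3+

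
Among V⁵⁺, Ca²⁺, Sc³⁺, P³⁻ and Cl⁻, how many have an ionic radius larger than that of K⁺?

2

All of these have 18 electrons (isoelectronic). With the same electron cloud, the ion with the most protons pulls it in tightest. Nuclear charges: V⁵⁺ (Z=23), Sc³⁺ (Z=21), Ca²⁺ (Z=20), K⁺ (Z=19), Cl⁻ (Z=17), P³⁻ (Z=15). Highest Z is smallest.
Placing each against K⁺: smaller — V⁵⁺, Sc³⁺, Ca²⁺; larger — Cl⁻, P³⁻. Count: 2.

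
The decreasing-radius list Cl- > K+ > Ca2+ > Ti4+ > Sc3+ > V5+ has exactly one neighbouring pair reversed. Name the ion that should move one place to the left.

The pair Ti4+, Sc3+ is the wrong way round — Ti4+ and Sc3+ share 18 electrons; the higher nuclear charge on Ti (Z=22) contracts it more, so Ti4+ < Sc3+. All other adjacent pairs agree with periodic trends, so Sc3+ is the misplaced ion.

Sc3+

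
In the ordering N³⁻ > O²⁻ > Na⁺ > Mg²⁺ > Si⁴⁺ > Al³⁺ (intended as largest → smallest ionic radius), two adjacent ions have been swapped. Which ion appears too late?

Check each adjacent pair. Si⁴⁺ and Al³⁺ are reversed: they are isoelectronic (10 e⁻) and Si has more protons than Al (14 vs 13), making Si⁴⁺ smaller. No other neighbouring pair contradicts the periodic trends, so Al³⁺ is the ion listed too late.

Al³⁺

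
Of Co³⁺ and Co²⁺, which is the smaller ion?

Co³⁺

These are all Co ions. Removing more electrons (higher positive charge) pulls the remaining electrons in closer, so Co³⁺ is smallest and Co²⁺ is largest.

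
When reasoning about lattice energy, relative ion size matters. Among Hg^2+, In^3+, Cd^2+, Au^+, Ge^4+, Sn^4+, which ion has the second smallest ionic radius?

Sn^4+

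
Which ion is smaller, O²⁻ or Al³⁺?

Al³⁺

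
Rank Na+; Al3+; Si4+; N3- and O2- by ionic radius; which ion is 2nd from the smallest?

Al3+

Isoelectronic series (10 e⁻ each). Size is set by nuclear charge: more protons means a smaller ion. Si4+ (Z=14), Al3+ (Z=13), Na+ (Z=11), O2- (Z=8), N3- (Z=7).
That gives Si4+ < Al3+ < Na+ < O2- < N3-. From the smallest end, number 2 is Al3+.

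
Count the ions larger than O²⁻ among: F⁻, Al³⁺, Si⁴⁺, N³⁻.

1

Isoelectronic series (10 e⁻ each). Size is set by nuclear charge: more protons means a smaller ion. Si⁴⁺ (Z=14), Al³⁺ (Z=13), F⁻ (Z=9), O²⁻ (Z=8), N³⁻ (Z=7).
Placing each against O²⁻: smaller — Si⁴⁺, Al³⁺, F⁻; larger — N³⁻. Count: 1.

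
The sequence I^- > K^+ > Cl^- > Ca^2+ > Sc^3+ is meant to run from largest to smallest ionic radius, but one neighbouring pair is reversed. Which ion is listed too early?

The pair K^+, Cl^- is the wrong way round — K^+ and Cl^- share 18 electrons; the higher nuclear charge on K (Z=19) contracts it more, so K^+ < Cl^-. All other adjacent pairs agree with periodic trends, so K^+ is the misplaced ion.

K^+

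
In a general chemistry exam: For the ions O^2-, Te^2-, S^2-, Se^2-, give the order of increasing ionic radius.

O^2- < S^2- < Se^2- < Te^2-

All are in the same group with charge -2. Radius grows down the group as n (the outermost shell) increases.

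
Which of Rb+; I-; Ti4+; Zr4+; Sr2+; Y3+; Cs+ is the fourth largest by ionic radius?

Sr2+

Tabulating Z and e⁻: Ti4+: 18 e⁻, Z=22, Zr4+: 36 e⁻, Z=40, Y3+: 36 e⁻, Z=39, Sr2+: 36 e⁻, Z=38, Rb+: 36 e⁻, Z=37, Cs+: 54 e⁻, Z=55, I-: 54 e⁻, Z=53. Ti4+ < Zr4+ (same group, period 4 vs 5); Zr4+ < Y3+ (isoelectronic, higher Z=40 is smaller); Y3+ < Sr2+ (both 36 e⁻, Z=39>38); Sr2+ < Rb+ (isoelectronic, higher Z=38 is smaller); Rb+ < Cs+ (same group, period 5 vs 6); Cs+ < I- (isoelectronic, higher Z=55 is smaller).
So the order is Ti4+ < Zr4+ < Y3+ < Sr2+ < Rb+ < Cs+ < I-; the 4th-largest ion is Sr2+.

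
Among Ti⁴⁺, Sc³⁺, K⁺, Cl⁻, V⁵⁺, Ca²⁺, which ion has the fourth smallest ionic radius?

Ca²⁺

These species are isoelectronic with 18 electrons. The only difference is the number of protons: V⁵⁺ (Z=23), Ti⁴⁺ (Z=22), Sc³⁺ (Z=21), Ca²⁺ (Z=20), K⁺ (Z=19), Cl⁻ (Z=17). The strongest nuclear pull (V⁵⁺) gives the smallest ion.
Ordering: V⁵⁺ < Ti⁴⁺ < Sc³⁺ < Ca²⁺ < K⁺ < Cl⁻. The fourth smallest is Ca²⁺.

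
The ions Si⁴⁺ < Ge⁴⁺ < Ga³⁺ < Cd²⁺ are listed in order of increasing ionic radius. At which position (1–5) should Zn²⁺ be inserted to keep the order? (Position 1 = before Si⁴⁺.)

4

Work out protons and electrons: Si⁴⁺ has 10 e⁻ (Z=14), Ge⁴⁺ has 28 e⁻ (Z=32), Ga³⁺ has 28 e⁻ (Z=31), Zn²⁺ has 28 e⁻ (Z=30), Cd²⁺ has 46 e⁻ (Z=48). Si⁴⁺ < Ge⁴⁺ (same group, period 3 vs 4); Ge⁴⁺ < Ga³⁺ (both 28 e⁻, Z=32>31); Ga³⁺ < Zn²⁺ (both 28 e⁻, Z=31>30); Zn²⁺ < Cd²⁺ (same group, 1 shell fewer).
With Zn²⁺ included the full order is Si⁴⁺ < Ge⁴⁺ < Ga³⁺ < Zn²⁺ < Cd²⁺, so it takes position 4.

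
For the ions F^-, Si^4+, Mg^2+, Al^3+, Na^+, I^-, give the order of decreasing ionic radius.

I^- > F^- > Na^+ > Mg^2+ > Al^3+ > Si^4+

Si^4+: 10 e⁻, Z=14, Al^3+: 10 e⁻, Z=13, Mg^2+: 10 e⁻, Z=12, Na^+: 10 e⁻, Z=11, F^-: 10 e⁻, Z=9, I^-: 54 e⁻, Z=53. Si^4+ < Al^3+ (isoelectronic, higher Z=14 is smaller); Al^3+ < Mg^2+ (both 10 e⁻, Z=13>12); Mg^2+ < Na^+ (isoelectronic, higher Z=12 is smaller); Na^+ < F^- (isoelectronic, higher Z=11 is smaller); F^- < I^- (same group, period 2 vs 5).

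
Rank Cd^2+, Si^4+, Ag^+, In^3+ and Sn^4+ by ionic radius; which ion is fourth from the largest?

Sn^4+

Si^4+ has 10 e⁻ (Z=14), Sn^4+ has 46 e⁻ (Z=50), In^3+ has 46 e⁻ (Z=49), Cd^2+ has 46 e⁻ (Z=48), Ag^+ has 46 e⁻ (Z=47). Si^4+ < Sn^4+ (same group, 2 shells fewer); Sn^4+ < In^3+ (isoelectronic, higher Z=50 is smaller); In^3+ < Cd^2+ (both 46 e⁻, Z=49>48); Cd^2+ < Ag^+ (both 46 e⁻, Z=48>47).
So the order is Si^4+ < Sn^4+ < In^3+ < Cd^2+ < Ag^+; the 4th-largest ion is Sn^4+.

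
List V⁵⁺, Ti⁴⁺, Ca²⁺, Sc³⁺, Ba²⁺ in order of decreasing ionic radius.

Ba²⁺ > Ca²⁺ > Sc³⁺ > Ti⁴⁺ > V⁵⁺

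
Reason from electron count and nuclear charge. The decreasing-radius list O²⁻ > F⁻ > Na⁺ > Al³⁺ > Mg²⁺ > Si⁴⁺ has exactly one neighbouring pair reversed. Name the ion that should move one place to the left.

Mg²⁺

Scanning neighbour by neighbour, only Al³⁺/Mg²⁺ violates a trend: Al³⁺ and Mg²⁺ share 10 electrons; the higher nuclear charge on Al (Z=13) contracts it more, so Al³⁺ < Mg²⁺. That makes Mg²⁺ the one sitting a position late relative to where it belongs.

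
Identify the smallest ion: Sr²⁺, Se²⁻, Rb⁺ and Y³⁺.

Y³⁺

All of these have 36 electrons (isoelectronic). With the same electron cloud, the ion with the most protons pulls it in tightest. Nuclear charges: Y³⁺ (Z=39), Sr²⁺ (Z=38), Rb⁺ (Z=37), Se²⁻ (Z=34). Highest Z is smallest.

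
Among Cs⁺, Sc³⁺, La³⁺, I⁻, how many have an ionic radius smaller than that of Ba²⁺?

2

Sc³⁺ has 18 e⁻ (Z=21), La³⁺ has 54 e⁻ (Z=57), Ba²⁺ has 54 e⁻ (Z=56), Cs⁺ has 54 e⁻ (Z=55), I⁻ has 54 e⁻ (Z=53). Sc³⁺ < La³⁺ (same group, period 4 vs 6); La³⁺ < Ba²⁺ (isoelectronic, higher Z=57 is smaller); Ba²⁺ < Cs⁺ (both 54 e⁻, Z=56>55); Cs⁺ < I⁻ (both 54 e⁻, Z=55>53).
Placing each against Ba²⁺: smaller — Sc³⁺, La³⁺; larger — Cs⁺, I⁻. So 2 are smaller.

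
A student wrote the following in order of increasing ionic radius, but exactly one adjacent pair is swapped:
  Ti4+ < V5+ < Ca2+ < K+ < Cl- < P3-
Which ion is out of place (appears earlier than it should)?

Check each adjacent pair. Ti4+ and V5+ are reversed: both have 18 electrons but Z(V)=23 > Z(Ti)=22, so V5+ should be the smaller of the two. No other neighbouring pair contradicts the periodic trends, so Ti4+ is the ion listed too early.

Ti4+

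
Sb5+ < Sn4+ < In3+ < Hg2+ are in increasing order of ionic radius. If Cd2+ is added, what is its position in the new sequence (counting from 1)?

4

Tabulating Z and e⁻: Sb5+ (Z=51, 46 e⁻), Sn4+ (Z=50, 46 e⁻), In3+ (Z=49, 46 e⁻), Cd2+ (Z=48, 46 e⁻), Hg2+ (Z=80, 78 e⁻). Sb5+ < Sn4+ (both 46 e⁻, Z=51>50); Sn4+ < In3+ (both 46 e⁻, Z=50>49); In3+ < Cd2+ (isoelectronic, higher Z=49 is smaller); Cd2+ < Hg2+ (same group, period 5 vs 6).
Putting Cd2+ in gives Sb5+ < Sn4+ < In3+ < Cd2+ < Hg2+; it lands at slot 4.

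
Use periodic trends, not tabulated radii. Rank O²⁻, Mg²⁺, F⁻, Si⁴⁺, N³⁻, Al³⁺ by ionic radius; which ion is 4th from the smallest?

F⁻

All of these have 10 electrons (isoelectronic). With the same electron cloud, the ion with the most protons pulls it in tightest. Nuclear charges: Si⁴⁺ (Z=14), Al³⁺ (Z=13), Mg²⁺ (Z=12), F⁻ (Z=9), O²⁻ (Z=8), N³⁻ (Z=7). Highest Z is smallest.
Full ascending order: Si⁴⁺ < Al³⁺ < Mg²⁺ < F⁻ < O²⁻ < N³⁻. Counting from the smallest, position 4 is F⁻.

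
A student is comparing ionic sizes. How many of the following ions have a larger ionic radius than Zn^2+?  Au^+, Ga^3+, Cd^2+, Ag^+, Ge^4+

3

Work out protons and electrons: Ge^4+ has 28 e⁻ (Z=32), Ga^3+ has 28 e⁻ (Z=31), Zn^2+ has 28 e⁻ (Z=30), Cd^2+ has 46 e⁻ (Z=48), Ag^+ has 46 e⁻ (Z=47), Au^+ has 78 e⁻ (Z=79). Ge^4+ < Ga^3+ (both 28 e⁻, Z=32>31); Ga^3+ < Zn^2+ (isoelectronic, higher Z=31 is smaller); Zn^2+ < Cd^2+ (same group, period 4 vs 5); Cd^2+ < Ag^+ (isoelectronic, higher Z=48 is smaller); Ag^+ < Au^+ (same group, 1 shell fewer).
Overall: Ge^4+ < Ga^3+ < Zn^2+ < Cd^2+ < Ag^+ < Au^+. Zn^2+ has 2 below it and 3 above. So 3 are larger.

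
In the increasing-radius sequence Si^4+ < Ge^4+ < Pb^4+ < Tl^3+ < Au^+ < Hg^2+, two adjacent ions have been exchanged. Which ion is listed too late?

Hg^2+

Scanning neighbour by neighbour, only Au^+/Hg^2+ violates a trend: both have 78 electrons but Z(Hg)=80 > Z(Au)=79, so Hg^2+ should be the smaller of the two. That makes Hg^2+ the one sitting a position late relative to where it belongs.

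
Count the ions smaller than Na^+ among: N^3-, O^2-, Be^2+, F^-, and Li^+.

Be^2+: 2 e⁻, Z=4, Li^+: 2 e⁻, Z=3, Na^+: 10 e⁻, Z=11, F^-: 10 e⁻, Z=9, O^2-: 10 e⁻, Z=8, N^3-: 10 e⁻, Z=7. Be^2+ < Li^+ (isoelectronic, higher Z=4 is smaller); Li^+ < Na^+ (same group, period 2 vs 3); Na^+ < F^- (isoelectronic, higher Z=11 is smaller); F^- < O^2- (both 10 e⁻, Z=9>8); O^2- < N^3- (both 10 e⁻, Z=8>7).
Relative to Na^+, the ions that are smaller are Be^2+, Li^+. That's 2.

2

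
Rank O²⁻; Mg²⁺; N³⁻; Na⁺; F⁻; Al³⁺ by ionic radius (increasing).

Al³⁺ < Mg²⁺ < Na⁺ < F⁻ < O²⁻ < N³⁻

These species are isoelectronic with 10 electrons. The only difference is the number of protons: Al³⁺ (Z=13), Mg²⁺ (Z=12), Na⁺ (Z=11), F⁻ (Z=9), O²⁻ (Z=8), N³⁻ (Z=7). The strongest nuclear pull (Al³⁺) gives the smallest ion.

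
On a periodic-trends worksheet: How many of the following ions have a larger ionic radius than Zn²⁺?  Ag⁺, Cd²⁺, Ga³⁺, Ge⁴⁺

Ge⁴⁺ has 28 e⁻ (Z=32), Ga³⁺ has 28 e⁻ (Z=31), Zn²⁺ has 28 e⁻ (Z=30), Cd²⁺ has 46 e⁻ (Z=48), Ag⁺ has 46 e⁻ (Z=47). Ge⁴⁺ < Ga³⁺ (isoelectronic, higher Z=32 is smaller); Ga³⁺ < Zn²⁺ (both 28 e⁻, Z=31>30); Zn²⁺ < Cd²⁺ (same group, 1 shell fewer); Cd²⁺ < Ag⁺ (isoelectronic, higher Z=48 is smaller).
Relative to Zn²⁺, the ions that are larger are Cd²⁺, Ag⁺. So 2 are larger.

2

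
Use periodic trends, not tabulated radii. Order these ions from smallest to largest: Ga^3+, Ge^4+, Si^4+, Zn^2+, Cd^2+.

Si^4+ < Ge^4+ < Ga^3+ < Zn^2+ < Cd^2+

Work out protons and electrons: Si^4+: 10 e⁻, Z=14, Ge^4+: 28 e⁻, Z=32, Ga^3+: 28 e⁻, Z=31, Zn^2+: 28 e⁻, Z=30, Cd^2+: 46 e⁻, Z=48. Si^4+ < Ge^4+ (same group, period 3 vs 4); Ge^4+ < Ga^3+ (isoelectronic, higher Z=32 is smaller); Ga^3+ < Zn^2+ (both 28 e⁻, Z=31>30); Zn^2+ < Cd^2+ (same group, 1 shell fewer).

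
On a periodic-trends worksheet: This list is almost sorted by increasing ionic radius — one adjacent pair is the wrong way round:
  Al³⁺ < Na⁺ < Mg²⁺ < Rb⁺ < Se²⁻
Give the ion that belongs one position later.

Na⁺

Check each adjacent pair. Na⁺ and Mg²⁺ are reversed: both have 10 electrons but Z(Mg)=12 > Z(Na)=11, so Mg²⁺ should be the smaller of the two. No other neighbouring pair contradicts the periodic trends, so Na⁺ is the ion listed too early.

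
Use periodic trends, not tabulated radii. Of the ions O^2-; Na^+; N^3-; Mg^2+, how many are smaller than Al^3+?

Each ion has 10 electrons. The ranking follows nuclear charge in reverse — greater Z gives a smaller radius. Al^3+ (Z=13), Mg^2+ (Z=12), Na^+ (Z=11), O^2- (Z=8), N^3- (Z=7).
Overall: Al^3+ < Mg^2+ < Na^+ < O^2- < N^3-. Al^3+ has 0 below it and 4 above. That's 0.

0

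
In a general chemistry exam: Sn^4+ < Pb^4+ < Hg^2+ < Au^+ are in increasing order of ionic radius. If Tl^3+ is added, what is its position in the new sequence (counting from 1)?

First list Z and electron count for each: Sn^4+ has 46 e⁻ (Z=50), Pb^4+ has 78 e⁻ (Z=82), Tl^3+ has 78 e⁻ (Z=81), Hg^2+ has 78 e⁻ (Z=80), Au^+ has 78 e⁻ (Z=79). Sn^4+ < Pb^4+ (same group, 1 shell fewer); Pb^4+ < Tl^3+ (both 78 e⁻, Z=82>81); Tl^3+ < Hg^2+ (both 78 e⁻, Z=81>80); Hg^2+ < Au^+ (both 78 e⁻, Z=80>79).
The complete sequence is Sn^4+ < Pb^4+ < Tl^3+ < Hg^2+ < Au^+. Tl^3+ sits at position 3.

3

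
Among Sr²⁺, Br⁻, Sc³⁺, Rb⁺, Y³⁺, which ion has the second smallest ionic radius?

Y³⁺

Sc³⁺ (Z=21, 18 e⁻), Y³⁺ (Z=39, 36 e⁻), Sr²⁺ (Z=38, 36 e⁻), Rb⁺ (Z=37, 36 e⁻), Br⁻ (Z=35, 36 e⁻). Sc³⁺ < Y³⁺ (same group, period 4 vs 5); Y³⁺ < Sr²⁺ (both 36 e⁻, Z=39>38); Sr²⁺ < Rb⁺ (both 36 e⁻, Z=38>37); Rb⁺ < Br⁻ (isoelectronic, higher Z=37 is smaller).
Ordering: Sc³⁺ < Y³⁺ < Sr²⁺ < Rb⁺ < Br⁻. The second smallest is Y³⁺.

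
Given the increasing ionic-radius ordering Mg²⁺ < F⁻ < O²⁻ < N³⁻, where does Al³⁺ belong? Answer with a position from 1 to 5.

Each ion has 10 electrons. The ranking follows nuclear charge in reverse — greater Z gives a smaller radius. Al³⁺ (Z=13), Mg²⁺ (Z=12), F⁻ (Z=9), O²⁻ (Z=8), N³⁻ (Z=7).
Merged order: Al³⁺ < Mg²⁺ < F⁻ < O²⁻ < N³⁻ — Al³⁺ is number 1.

1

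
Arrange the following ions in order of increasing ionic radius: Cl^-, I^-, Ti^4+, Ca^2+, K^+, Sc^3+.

Ti^4+ < Sc^3+ < Ca^2+ < K^+ < Cl^- < I^-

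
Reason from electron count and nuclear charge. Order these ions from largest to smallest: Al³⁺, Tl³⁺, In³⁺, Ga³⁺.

Tl³⁺ > In³⁺ > Ga³⁺ > Al³⁺

Same group, same charge. Going down the group adds an extra shell of electrons, so the ion gets larger: Al³⁺ is highest in the group and smallest.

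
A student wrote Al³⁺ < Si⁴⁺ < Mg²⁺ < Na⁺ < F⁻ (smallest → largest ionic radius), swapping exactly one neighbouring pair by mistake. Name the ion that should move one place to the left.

Compare adjacent ions: both have 10 electrons but Z(Si)=14 > Z(Al)=13, so Si⁴⁺ should be the smaller of the two — yet in this increasing list Al³⁺ sits before Si⁴⁺. Nothing else is reversed, so Si⁴⁺ should move one place to the left.

Si⁴⁺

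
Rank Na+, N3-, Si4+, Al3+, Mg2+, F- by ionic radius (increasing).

Each ion has 10 electrons. The ranking follows nuclear charge in reverse — greater Z gives a smaller radius. Si4+ (Z=14), Al3+ (Z=13), Mg2+ (Z=12), Na+ (Z=11), F- (Z=9), N3- (Z=7).

Si4+ < Al3+ < Mg2+ < Na+ < F- < N3-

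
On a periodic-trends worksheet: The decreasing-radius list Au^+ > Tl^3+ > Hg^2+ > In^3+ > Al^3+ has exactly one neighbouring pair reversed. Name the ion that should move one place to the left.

Hg^2+

Compare adjacent ions: both have 78 electrons but Z(Tl)=81 > Z(Hg)=80, so Tl^3+ should be the smaller of the two — yet in this decreasing list Tl^3+ sits before Hg^2+. Nothing else is reversed, so Hg^2+ should move one place to the left.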